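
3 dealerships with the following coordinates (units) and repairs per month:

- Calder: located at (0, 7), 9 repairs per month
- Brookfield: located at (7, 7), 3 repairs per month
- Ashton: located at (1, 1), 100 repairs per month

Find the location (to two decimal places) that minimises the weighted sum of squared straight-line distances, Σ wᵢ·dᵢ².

(1.08, 1.64)

The minimiser of Σwᵢ‖p−pᵢ‖² is the weighted centroid p* = (Σwᵢpᵢ)/(Σwᵢ).
Σwᵢ = 112.
Σwᵢxᵢ = 9·0 + 3·7 + 100·1 = 121.
Σwᵢyᵢ = 9·7 + 3·7 + 100·1 = 184.
x* = 121/112 = 1.08, y* = 184/112 = 1.64.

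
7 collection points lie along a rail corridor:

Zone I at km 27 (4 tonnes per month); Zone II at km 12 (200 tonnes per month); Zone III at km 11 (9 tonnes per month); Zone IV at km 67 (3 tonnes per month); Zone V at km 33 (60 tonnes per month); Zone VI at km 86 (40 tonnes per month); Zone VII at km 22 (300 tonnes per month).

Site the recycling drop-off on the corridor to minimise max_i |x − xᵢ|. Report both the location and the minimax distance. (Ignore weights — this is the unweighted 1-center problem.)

location 48.5, max distance 37.5

The 1-center on a line is the midpoint of the two extreme points: leftmost at 11, rightmost at 86.
Optimal location = (11 + 86)/2 = 48.5; maximum distance = (86 − 11)/2 = 37.5.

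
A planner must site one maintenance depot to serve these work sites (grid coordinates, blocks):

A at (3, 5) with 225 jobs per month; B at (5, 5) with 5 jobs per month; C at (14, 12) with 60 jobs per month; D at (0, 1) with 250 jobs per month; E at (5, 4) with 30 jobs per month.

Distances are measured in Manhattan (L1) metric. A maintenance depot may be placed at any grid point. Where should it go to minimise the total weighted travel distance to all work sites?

Manhattan distance separates: Σwᵢ(|x−xᵢ|+|y−yᵢ|) = Σwᵢ|x−xᵢ| + Σwᵢ|y−yᵢ|, so x and y are optimised independently as 1-D weighted medians.
Total weight W = 570; half = 285.
x-coordinate, sorted with cumulative weight:
  x=0 (D, w=250) cum 250
  x=3 (A, w=225) cum 475  ← median
  x=5 (B, w=5) cum 480
  x=5 (E, w=30) cum 510
  x=14 (C, w=60) cum 570
⇒ x* = 3
y-coordinate, sorted with cumulative weight:
  y=1 (D, w=250) cum 250
  y=4 (E, w=30) cum 280
  y=5 (A, w=225) cum 505  ← median
  y=5 (B, w=5) cum 510
  y=12 (C, w=60) cum 570
⇒ y* = 5

(3, 5)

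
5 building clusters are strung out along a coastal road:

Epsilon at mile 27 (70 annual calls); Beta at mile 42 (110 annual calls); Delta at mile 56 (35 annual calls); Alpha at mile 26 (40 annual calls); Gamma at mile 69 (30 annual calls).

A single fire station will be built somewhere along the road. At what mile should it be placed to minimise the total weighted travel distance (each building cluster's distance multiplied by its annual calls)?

x = 42

For a sum of weighted absolute distances on a line, the optimum is the weighted median (not the mean). Total weight W = 285; half-weight = 142.5.
Sort by position and accumulate weight:
  mile 26 (Alpha, w=40) → cum 40
  mile 27 (Epsilon, w=70) → cum 110
  mile 42 (Beta, w=110) → cum 220  ≥ 142.5 → median here
  mile 56 (Delta, w=35) → cum 255
  mile 69 (Gamma, w=30) → cum 285
Optimal location: mile 42.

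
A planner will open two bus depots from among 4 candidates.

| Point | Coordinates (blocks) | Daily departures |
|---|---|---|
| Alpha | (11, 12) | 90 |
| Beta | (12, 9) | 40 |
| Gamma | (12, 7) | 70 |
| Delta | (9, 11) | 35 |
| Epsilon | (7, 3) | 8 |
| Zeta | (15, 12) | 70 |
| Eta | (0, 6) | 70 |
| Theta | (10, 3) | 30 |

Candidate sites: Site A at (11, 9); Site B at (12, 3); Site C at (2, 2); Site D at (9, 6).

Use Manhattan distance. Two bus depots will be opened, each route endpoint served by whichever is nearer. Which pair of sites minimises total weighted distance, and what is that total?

Evaluate every pair (each demand assigned to the nearer of the two):
  {Site A, Site C}: total = 1828
  {Site A, Site D}: total = 1940
  {Site A, Site B}: total = 2230
  {Site C, Site D}: total = 2835
  {Site B, Site D}: total = 2985
  {Site B, Site C}: total = 3165
Best pair: {Site A, Site C} with total 1828.

{Site A, Site C}, total 1828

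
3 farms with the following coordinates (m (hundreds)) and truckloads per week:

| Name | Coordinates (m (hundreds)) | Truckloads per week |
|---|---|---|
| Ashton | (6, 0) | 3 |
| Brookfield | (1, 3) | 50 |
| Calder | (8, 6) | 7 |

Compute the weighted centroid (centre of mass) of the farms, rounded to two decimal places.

(2.07, 3.20)

The minimiser of Σwᵢ‖p−pᵢ‖² is the weighted centroid p* = (Σwᵢpᵢ)/(Σwᵢ).
Σwᵢ = 60.
Σwᵢxᵢ = 3·6 + 50·1 + 7·8 = 124.
Σwᵢyᵢ = 3·0 + 50·3 + 7·6 = 192.
x* = 124/60 = 2.07, y* = 192/60 = 3.20.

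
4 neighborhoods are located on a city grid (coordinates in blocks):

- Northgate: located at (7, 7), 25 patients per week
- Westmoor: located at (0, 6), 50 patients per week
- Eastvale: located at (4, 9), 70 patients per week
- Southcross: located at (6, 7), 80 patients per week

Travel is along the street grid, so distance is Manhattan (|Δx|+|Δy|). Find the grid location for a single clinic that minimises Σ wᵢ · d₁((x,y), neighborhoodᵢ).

Manhattan distance separates: Σwᵢ(|x−xᵢ|+|y−yᵢ|) = Σwᵢ|x−xᵢ| + Σwᵢ|y−yᵢ|, so x and y are optimised independently as 1-D weighted medians.
Total weight W = 225; half = 112.5.
x-coordinate, sorted with cumulative weight:
  x=0 (Westmoor, w=50) cum 50
  x=4 (Eastvale, w=70) cum 120  ← median
  x=6 (Southcross, w=80) cum 200
  x=7 (Northgate, w=25) cum 225
⇒ x* = 4
y-coordinate, sorted with cumulative weight:
  y=6 (Westmoor, w=50) cum 50
  y=7 (Northgate, w=25) cum 75
  y=7 (Southcross, w=80) cum 155  ← median
  y=9 (Eastvale, w=70) cum 225
⇒ y* = 7

(4, 7)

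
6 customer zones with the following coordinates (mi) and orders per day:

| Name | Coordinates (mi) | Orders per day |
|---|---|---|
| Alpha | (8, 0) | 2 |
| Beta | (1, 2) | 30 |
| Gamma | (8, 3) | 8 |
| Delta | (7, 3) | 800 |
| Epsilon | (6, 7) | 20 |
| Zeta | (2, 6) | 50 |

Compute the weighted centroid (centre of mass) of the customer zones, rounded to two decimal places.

(6.52, 3.21)

The minimiser of Σwᵢ‖p−pᵢ‖² is the weighted centroid p* = (Σwᵢpᵢ)/(Σwᵢ).
Σwᵢ = 910.
Σwᵢxᵢ = 2·8 + 30·1 + 8·8 + 800·7 + 20·6 + 50·2 = 5930.
Σwᵢyᵢ = 2·0 + 30·2 + 8·3 + 800·3 + 20·7 + 50·6 = 2924.
x* = 5930/910 = 6.52, y* = 2924/910 = 3.21.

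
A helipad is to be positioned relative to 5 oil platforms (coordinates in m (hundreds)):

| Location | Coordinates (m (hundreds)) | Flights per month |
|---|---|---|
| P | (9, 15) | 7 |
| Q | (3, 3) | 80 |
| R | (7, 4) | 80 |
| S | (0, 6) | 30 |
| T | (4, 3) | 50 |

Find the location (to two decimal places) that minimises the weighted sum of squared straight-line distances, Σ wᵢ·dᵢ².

The minimiser of Σwᵢ‖p−pᵢ‖² is the weighted centroid p* = (Σwᵢpᵢ)/(Σwᵢ).
Σwᵢ = 247.
Σwᵢxᵢ = 7·9 + 80·3 + 80·7 + 30·0 + 50·4 = 1063.
Σwᵢyᵢ = 7·15 + 80·3 + 80·4 + 30·6 + 50·3 = 995.
x* = 1063/247 = 4.30, y* = 995/247 = 4.03.

(4.30, 4.03)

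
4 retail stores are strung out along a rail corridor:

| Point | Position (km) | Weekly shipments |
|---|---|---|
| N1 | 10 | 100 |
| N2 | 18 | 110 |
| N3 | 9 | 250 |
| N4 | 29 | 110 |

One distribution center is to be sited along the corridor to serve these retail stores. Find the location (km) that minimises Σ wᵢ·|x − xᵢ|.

x = 10

For a sum of weighted absolute distances on a line, the optimum is the weighted median (not the mean). Total weight W = 570; half-weight = 285.
Sort by position and accumulate weight:
  km 9 (N3, w=250) → cum 250
  km 10 (N1, w=100) → cum 350  ≥ 285 → median here
  km 18 (N2, w=110) → cum 460
  km 29 (N4, w=110) → cum 570
Optimal location: km 10.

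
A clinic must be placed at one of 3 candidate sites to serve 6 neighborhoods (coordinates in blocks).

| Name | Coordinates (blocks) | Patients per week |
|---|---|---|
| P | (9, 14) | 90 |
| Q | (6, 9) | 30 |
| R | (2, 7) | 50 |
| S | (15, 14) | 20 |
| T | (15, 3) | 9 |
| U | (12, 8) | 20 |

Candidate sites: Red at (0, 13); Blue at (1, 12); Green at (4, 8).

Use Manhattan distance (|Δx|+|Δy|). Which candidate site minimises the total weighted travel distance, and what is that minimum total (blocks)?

Total weighted distance at each candidate:
  Red (0, 13): total = 2485
  Blue (1, 12): total = 2267
  Green (4, 8): total = 1874
Minimum is at Green with total 1874 blocks.

Green, total 1874 blocks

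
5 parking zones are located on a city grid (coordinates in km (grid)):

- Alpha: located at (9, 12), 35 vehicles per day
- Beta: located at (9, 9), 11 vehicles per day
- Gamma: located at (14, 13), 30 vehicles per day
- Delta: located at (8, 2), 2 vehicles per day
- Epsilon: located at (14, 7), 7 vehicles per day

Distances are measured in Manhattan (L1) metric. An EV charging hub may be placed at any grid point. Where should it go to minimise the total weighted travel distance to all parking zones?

Manhattan distance separates: Σwᵢ(|x−xᵢ|+|y−yᵢ|) = Σwᵢ|x−xᵢ| + Σwᵢ|y−yᵢ|, so x and y are optimised independently as 1-D weighted medians.
Total weight W = 85; half = 42.5.
x-coordinate, sorted with cumulative weight:
  x=8 (Delta, w=2) cum 2
  x=9 (Alpha, w=35) cum 37
  x=9 (Beta, w=11) cum 48  ← median
  x=14 (Gamma, w=30) cum 78
  x=14 (Epsilon, w=7) cum 85
⇒ x* = 9
y-coordinate, sorted with cumulative weight:
  y=2 (Delta, w=2) cum 2
  y=7 (Epsilon, w=7) cum 9
  y=9 (Beta, w=11) cum 20
  y=12 (Alpha, w=35) cum 55  ← median
  y=13 (Gamma, w=30) cum 85
⇒ y* = 12

(9, 12)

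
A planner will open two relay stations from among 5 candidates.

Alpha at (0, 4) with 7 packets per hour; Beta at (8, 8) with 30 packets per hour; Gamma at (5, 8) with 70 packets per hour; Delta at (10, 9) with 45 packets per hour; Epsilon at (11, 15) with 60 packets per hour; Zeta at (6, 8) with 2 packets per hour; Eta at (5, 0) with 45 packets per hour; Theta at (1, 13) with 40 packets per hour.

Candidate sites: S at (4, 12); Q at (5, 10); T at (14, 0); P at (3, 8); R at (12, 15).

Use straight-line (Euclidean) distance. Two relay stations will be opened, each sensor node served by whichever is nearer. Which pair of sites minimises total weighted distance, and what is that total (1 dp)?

Evaluate every pair (each demand assigned to the nearer of the two):
  {Q, R}: total = 1246.8
  {P, R}: total = 1262.1
  {S, R}: total = 1542.8
  {Q, P}: total = 1556.8
  {S, Q}: total = 1570.2
  {S, P}: total = 1587.4
  {Q, T}: total = 1610.4
  {S, T}: total = 1820.2
  {T, P}: total = 1873.5
  {T, R}: total = 2252.0
Best pair: {Q, R} with total 1246.8.

{Q, R}, total 1246.8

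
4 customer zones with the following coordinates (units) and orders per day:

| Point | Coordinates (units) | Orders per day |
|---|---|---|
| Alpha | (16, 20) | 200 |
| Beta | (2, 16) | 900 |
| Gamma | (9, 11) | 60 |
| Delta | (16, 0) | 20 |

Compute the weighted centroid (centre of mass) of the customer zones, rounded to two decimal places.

The minimiser of Σwᵢ‖p−pᵢ‖² is the weighted centroid p* = (Σwᵢpᵢ)/(Σwᵢ).
Σwᵢ = 1180.
Σwᵢxᵢ = 200·16 + 900·2 + 60·9 + 20·16 = 5860.
Σwᵢyᵢ = 200·20 + 900·16 + 60·11 + 20·0 = 19060.
x* = 5860/1180 = 4.97, y* = 19060/1180 = 16.15.

(4.97, 16.15)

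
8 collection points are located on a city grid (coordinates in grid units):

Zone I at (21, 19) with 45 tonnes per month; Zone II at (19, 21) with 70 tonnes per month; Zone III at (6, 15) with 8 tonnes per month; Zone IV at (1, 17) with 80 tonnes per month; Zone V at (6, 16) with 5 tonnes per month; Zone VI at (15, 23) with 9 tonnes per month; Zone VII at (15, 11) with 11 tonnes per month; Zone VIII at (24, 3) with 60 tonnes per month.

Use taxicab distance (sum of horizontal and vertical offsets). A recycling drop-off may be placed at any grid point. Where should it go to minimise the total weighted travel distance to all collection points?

Manhattan distance separates: Σwᵢ(|x−xᵢ|+|y−yᵢ|) = Σwᵢ|x−xᵢ| + Σwᵢ|y−yᵢ|, so x and y are optimised independently as 1-D weighted medians.
Total weight W = 288; half = 144.
x-coordinate, sorted with cumulative weight:
  x=1 (Zone IV, w=80) cum 80
  x=6 (Zone III, w=8) cum 88
  x=6 (Zone V, w=5) cum 93
  x=15 (Zone VI, w=9) cum 102
  x=15 (Zone VII, w=11) cum 113
  x=19 (Zone II, w=70) cum 183  ← median
  x=21 (Zone I, w=45) cum 228
  x=24 (Zone VIII, w=60) cum 288
⇒ x* = 19
y-coordinate, sorted with cumulative weight:
  y=3 (Zone VIII, w=60) cum 60
  y=11 (Zone VII, w=11) cum 71
  y=15 (Zone III, w=8) cum 79
  y=16 (Zone V, w=5) cum 84
  y=17 (Zone IV, w=80) cum 164  ← median
  y=19 (Zone I, w=45) cum 209
  y=21 (Zone II, w=70) cum 279
  y=23 (Zone VI, w=9) cum 288
⇒ y* = 17

(19, 17)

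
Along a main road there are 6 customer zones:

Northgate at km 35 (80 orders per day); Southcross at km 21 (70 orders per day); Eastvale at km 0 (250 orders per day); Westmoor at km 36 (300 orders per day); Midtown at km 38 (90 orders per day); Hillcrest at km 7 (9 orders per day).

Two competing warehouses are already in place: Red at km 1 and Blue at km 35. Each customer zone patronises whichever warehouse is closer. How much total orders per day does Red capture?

259

The indifferent point is the midpoint (1+35)/2 = 18; customer zones left of it (closer to Red at 1) go to Red, those right go to Blue.
  Eastvale at 0 (w=250) → Red
  Hillcrest at 7 (w=9) → Red
  Southcross at 21 (w=70) → Blue
  Northgate at 35 (w=80) → Blue
  Westmoor at 36 (w=300) → Blue
  Midtown at 38 (w=90) → Blue
Red captures 259; Blue captures 540.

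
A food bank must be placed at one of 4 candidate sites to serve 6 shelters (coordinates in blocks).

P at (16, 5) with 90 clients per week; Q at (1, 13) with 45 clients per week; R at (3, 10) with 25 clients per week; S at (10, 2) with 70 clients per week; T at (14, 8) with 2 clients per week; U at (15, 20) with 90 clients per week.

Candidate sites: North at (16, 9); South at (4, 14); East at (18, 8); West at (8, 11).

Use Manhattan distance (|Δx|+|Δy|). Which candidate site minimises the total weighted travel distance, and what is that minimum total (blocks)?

North, total 3561 blocks

Total weighted distance at each candidate:
  North (16, 9): total = 3561
  South (4, 14): total = 5017
  East (18, 8): total = 4203
  West (8, 11): total = 4043
Minimum is at North with total 3561 blocks.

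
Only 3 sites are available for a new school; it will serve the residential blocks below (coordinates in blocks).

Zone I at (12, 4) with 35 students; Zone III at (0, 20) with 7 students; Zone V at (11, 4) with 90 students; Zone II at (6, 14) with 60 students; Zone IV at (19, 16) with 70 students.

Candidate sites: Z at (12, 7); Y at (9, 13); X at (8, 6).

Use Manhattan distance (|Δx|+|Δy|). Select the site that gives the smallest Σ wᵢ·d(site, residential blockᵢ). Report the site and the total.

Z, total 2540 blocks

Total weighted distance at each candidate:
  Z (12, 7): total = 2540
  Y (9, 13): total = 2672
  X (8, 6): total = 2884
Minimum is at Z with total 2540 blocks.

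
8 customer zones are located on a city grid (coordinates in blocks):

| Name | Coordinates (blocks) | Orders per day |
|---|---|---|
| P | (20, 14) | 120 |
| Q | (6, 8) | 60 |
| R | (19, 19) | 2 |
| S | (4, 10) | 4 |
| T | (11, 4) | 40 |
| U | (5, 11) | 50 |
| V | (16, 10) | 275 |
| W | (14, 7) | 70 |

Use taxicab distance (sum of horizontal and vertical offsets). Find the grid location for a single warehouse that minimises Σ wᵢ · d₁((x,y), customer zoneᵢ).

(16, 10)

Manhattan distance separates: Σwᵢ(|x−xᵢ|+|y−yᵢ|) = Σwᵢ|x−xᵢ| + Σwᵢ|y−yᵢ|, so x and y are optimised independently as 1-D weighted medians.
Total weight W = 621; half = 310.5.
x-coordinate, sorted with cumulative weight:
  x=4 (S, w=4) cum 4
  x=5 (U, w=50) cum 54
  x=6 (Q, w=60) cum 114
  x=11 (T, w=40) cum 154
  x=14 (W, w=70) cum 224
  x=16 (V, w=275) cum 499  ← median
  x=19 (R, w=2) cum 501
  x=20 (P, w=120) cum 621
⇒ x* = 16
y-coordinate, sorted with cumulative weight:
  y=4 (T, w=40) cum 40
  y=7 (W, w=70) cum 110
  y=8 (Q, w=60) cum 170
  y=10 (S, w=4) cum 174
  y=10 (V, w=275) cum 449  ← median
  y=11 (U, w=50) cum 499
  y=14 (P, w=120) cum 619
  y=19 (R, w=2) cum 621
⇒ y* = 10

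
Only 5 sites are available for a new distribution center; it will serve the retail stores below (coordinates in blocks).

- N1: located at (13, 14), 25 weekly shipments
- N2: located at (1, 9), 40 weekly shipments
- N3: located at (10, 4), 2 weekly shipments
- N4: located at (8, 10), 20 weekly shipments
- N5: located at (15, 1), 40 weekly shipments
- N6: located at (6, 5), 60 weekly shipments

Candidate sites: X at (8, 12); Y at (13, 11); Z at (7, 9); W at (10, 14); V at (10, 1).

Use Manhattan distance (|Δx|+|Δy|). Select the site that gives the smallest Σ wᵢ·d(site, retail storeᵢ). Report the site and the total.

Total weighted distance at each candidate:
  X (8, 12): total = 1895
  Y (13, 11): total = 2035
  Z (7, 9): total = 1511
  W (10, 14): total = 2275
  V (10, 1): total = 1986
Minimum is at Z with total 1511 blocks.

Z, total 1511 blocks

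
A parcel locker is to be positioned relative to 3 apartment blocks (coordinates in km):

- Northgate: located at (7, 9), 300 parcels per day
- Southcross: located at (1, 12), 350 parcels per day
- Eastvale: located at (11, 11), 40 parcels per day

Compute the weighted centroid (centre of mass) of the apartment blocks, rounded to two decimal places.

(4.19, 10.64)

The minimiser of Σwᵢ‖p−pᵢ‖² is the weighted centroid p* = (Σwᵢpᵢ)/(Σwᵢ).
Σwᵢ = 690.
Σwᵢxᵢ = 300·7 + 350·1 + 40·11 = 2890.
Σwᵢyᵢ = 300·9 + 350·12 + 40·11 = 7340.
x* = 2890/690 = 4.19, y* = 7340/690 = 10.64.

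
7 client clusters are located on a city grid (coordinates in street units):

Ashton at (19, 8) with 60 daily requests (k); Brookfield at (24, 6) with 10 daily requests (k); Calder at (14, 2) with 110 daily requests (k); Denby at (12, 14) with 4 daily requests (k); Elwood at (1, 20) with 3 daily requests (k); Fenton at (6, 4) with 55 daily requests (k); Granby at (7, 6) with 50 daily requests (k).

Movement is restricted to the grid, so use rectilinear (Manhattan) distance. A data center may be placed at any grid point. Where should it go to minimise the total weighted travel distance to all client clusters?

Manhattan distance separates: Σwᵢ(|x−xᵢ|+|y−yᵢ|) = Σwᵢ|x−xᵢ| + Σwᵢ|y−yᵢ|, so x and y are optimised independently as 1-D weighted medians.
Total weight W = 292; half = 146.
x-coordinate, sorted with cumulative weight:
  x=1 (Elwood, w=3) cum 3
  x=6 (Fenton, w=55) cum 58
  x=7 (Granby, w=50) cum 108
  x=12 (Denby, w=4) cum 112
  x=14 (Calder, w=110) cum 222  ← median
  x=19 (Ashton, w=60) cum 282
  x=24 (Brookfield, w=10) cum 292
⇒ x* = 14
y-coordinate, sorted with cumulative weight:
  y=2 (Calder, w=110) cum 110
  y=4 (Fenton, w=55) cum 165  ← median
  y=6 (Brookfield, w=10) cum 175
  y=6 (Granby, w=50) cum 225
  y=8 (Ashton, w=60) cum 285
  y=14 (Denby, w=4) cum 289
  y=20 (Elwood, w=3) cum 292
⇒ y* = 4

(14, 4)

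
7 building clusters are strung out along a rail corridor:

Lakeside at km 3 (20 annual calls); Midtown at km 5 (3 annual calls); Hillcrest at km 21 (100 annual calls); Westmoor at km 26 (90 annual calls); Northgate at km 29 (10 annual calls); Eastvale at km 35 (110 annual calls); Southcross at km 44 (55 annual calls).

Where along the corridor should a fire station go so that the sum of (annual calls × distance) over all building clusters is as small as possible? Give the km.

For a sum of weighted absolute distances on a line, the optimum is the weighted median (not the mean). Total weight W = 388; half-weight = 194.
Sort by position and accumulate weight:
  km 3 (Lakeside, w=20) → cum 20
  km 5 (Midtown, w=3) → cum 23
  km 21 (Hillcrest, w=100) → cum 123
  km 26 (Westmoor, w=90) → cum 213  ≥ 194 → median here
  km 29 (Northgate, w=10) → cum 223
  km 35 (Eastvale, w=110) → cum 333
  km 44 (Southcross, w=55) → cum 388
Optimal location: km 26.

x = 26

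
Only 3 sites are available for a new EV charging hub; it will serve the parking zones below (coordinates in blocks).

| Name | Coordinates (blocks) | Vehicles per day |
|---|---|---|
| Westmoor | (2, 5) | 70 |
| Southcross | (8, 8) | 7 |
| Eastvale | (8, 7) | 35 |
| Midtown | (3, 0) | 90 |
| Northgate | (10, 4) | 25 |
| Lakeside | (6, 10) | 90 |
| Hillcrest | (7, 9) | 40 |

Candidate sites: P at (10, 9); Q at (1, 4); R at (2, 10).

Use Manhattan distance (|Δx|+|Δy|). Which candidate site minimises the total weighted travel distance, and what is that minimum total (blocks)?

R, total 2661 blocks

Total weighted distance at each candidate:
  P (10, 9): total = 3136
  Q (1, 4): total = 2762
  R (2, 10): total = 2661
Minimum is at R with total 2661 blocks.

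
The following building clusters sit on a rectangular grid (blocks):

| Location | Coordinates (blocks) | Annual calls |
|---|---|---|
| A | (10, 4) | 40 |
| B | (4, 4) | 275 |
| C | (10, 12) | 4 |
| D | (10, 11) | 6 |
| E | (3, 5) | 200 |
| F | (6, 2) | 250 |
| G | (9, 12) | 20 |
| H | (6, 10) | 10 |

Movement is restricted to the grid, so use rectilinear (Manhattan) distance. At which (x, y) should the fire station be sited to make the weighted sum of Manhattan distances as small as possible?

(4, 4)

Manhattan distance separates: Σwᵢ(|x−xᵢ|+|y−yᵢ|) = Σwᵢ|x−xᵢ| + Σwᵢ|y−yᵢ|, so x and y are optimised independently as 1-D weighted medians.
Total weight W = 805; half = 402.5.
x-coordinate, sorted with cumulative weight:
  x=3 (E, w=200) cum 200
  x=4 (B, w=275) cum 475  ← median
  x=6 (F, w=250) cum 725
  x=6 (H, w=10) cum 735
  x=9 (G, w=20) cum 755
  x=10 (A, w=40) cum 795
  x=10 (C, w=4) cum 799
  x=10 (D, w=6) cum 805
⇒ x* = 4
y-coordinate, sorted with cumulative weight:
  y=2 (F, w=250) cum 250
  y=4 (A, w=40) cum 290
  y=4 (B, w=275) cum 565  ← median
  y=5 (E, w=200) cum 765
  y=10 (H, w=10) cum 775
  y=11 (D, w=6) cum 781
  y=12 (C, w=4) cum 785
  y=12 (G, w=20) cum 805
⇒ y* = 4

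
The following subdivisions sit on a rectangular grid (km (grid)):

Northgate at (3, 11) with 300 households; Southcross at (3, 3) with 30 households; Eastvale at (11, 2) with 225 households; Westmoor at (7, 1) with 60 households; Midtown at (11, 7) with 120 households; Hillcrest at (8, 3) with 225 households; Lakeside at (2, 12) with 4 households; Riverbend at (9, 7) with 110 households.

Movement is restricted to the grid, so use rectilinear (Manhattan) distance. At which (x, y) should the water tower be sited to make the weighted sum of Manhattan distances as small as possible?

(8, 3)

Manhattan distance separates: Σwᵢ(|x−xᵢ|+|y−yᵢ|) = Σwᵢ|x−xᵢ| + Σwᵢ|y−yᵢ|, so x and y are optimised independently as 1-D weighted medians.
Total weight W = 1074; half = 537.
x-coordinate, sorted with cumulative weight:
  x=2 (Lakeside, w=4) cum 4
  x=3 (Northgate, w=300) cum 304
  x=3 (Southcross, w=30) cum 334
  x=7 (Westmoor, w=60) cum 394
  x=8 (Hillcrest, w=225) cum 619  ← median
  x=9 (Riverbend, w=110) cum 729
  x=11 (Eastvale, w=225) cum 954
  x=11 (Midtown, w=120) cum 1074
⇒ x* = 8
y-coordinate, sorted with cumulative weight:
  y=1 (Westmoor, w=60) cum 60
  y=2 (Eastvale, w=225) cum 285
  y=3 (Southcross, w=30) cum 315
  y=3 (Hillcrest, w=225) cum 540  ← median
  y=7 (Midtown, w=120) cum 660
  y=7 (Riverbend, w=110) cum 770
  y=11 (Northgate, w=300) cum 1070
  y=12 (Lakeside, w=4) cum 1074
⇒ y* = 3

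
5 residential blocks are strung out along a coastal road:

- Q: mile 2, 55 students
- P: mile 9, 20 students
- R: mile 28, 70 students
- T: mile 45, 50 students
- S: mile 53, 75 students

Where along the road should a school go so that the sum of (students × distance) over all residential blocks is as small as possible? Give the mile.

x = 28

For a sum of weighted absolute distances on a line, the optimum is the weighted median (not the mean). Total weight W = 270; half-weight = 135.
Sort by position and accumulate weight:
  mile 2 (Q, w=55) → cum 55
  mile 9 (P, w=20) → cum 75
  mile 28 (R, w=70) → cum 145  ≥ 135 → median here
  mile 45 (T, w=50) → cum 195
  mile 53 (S, w=75) → cum 270
Optimal location: mile 28.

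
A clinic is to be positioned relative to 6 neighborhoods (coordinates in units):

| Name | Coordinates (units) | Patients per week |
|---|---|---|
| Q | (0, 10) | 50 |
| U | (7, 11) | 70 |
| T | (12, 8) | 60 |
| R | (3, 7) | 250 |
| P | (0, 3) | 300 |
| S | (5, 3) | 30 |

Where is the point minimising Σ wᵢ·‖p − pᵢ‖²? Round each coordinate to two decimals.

(2.78, 5.91)

The minimiser of Σwᵢ‖p−pᵢ‖² is the weighted centroid p* = (Σwᵢpᵢ)/(Σwᵢ).
Σwᵢ = 760.
Σwᵢxᵢ = 50·0 + 70·7 + 60·12 + 250·3 + 300·0 + 30·5 = 2110.
Σwᵢyᵢ = 50·10 + 70·11 + 60·8 + 250·7 + 300·3 + 30·3 = 4490.
x* = 2110/760 = 2.78, y* = 4490/760 = 5.91.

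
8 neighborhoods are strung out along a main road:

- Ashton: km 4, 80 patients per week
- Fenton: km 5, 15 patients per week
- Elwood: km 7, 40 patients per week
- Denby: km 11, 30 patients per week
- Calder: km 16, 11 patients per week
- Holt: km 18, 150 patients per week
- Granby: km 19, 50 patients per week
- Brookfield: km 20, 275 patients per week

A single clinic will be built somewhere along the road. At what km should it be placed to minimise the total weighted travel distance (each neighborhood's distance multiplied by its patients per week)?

For a sum of weighted absolute distances on a line, the optimum is the weighted median (not the mean). Total weight W = 651; half-weight = 325.5.
Sort by position and accumulate weight:
  km 4 (Ashton, w=80) → cum 80
  km 5 (Fenton, w=15) → cum 95
  km 7 (Elwood, w=40) → cum 135
  km 11 (Denby, w=30) → cum 165
  km 16 (Calder, w=11) → cum 176
  km 18 (Holt, w=150) → cum 326  ≥ 325.5 → median here
  km 19 (Granby, w=50) → cum 376
  km 20 (Brookfield, w=275) → cum 651
Optimal location: km 18.

x = 18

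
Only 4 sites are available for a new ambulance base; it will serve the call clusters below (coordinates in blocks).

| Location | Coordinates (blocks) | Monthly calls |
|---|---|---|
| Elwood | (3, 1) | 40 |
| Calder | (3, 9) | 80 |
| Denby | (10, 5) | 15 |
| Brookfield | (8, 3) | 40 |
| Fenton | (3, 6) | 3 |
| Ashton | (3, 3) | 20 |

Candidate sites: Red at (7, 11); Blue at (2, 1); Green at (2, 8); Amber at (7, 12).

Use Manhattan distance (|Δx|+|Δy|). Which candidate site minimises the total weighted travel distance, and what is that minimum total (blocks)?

Green, total 1214 blocks

Total weighted distance at each candidate:
  Red (7, 11): total = 1802
  Blue (2, 1): total = 1338
  Green (2, 8): total = 1214
  Amber (7, 12): total = 2000
Minimum is at Green with total 1214 blocks.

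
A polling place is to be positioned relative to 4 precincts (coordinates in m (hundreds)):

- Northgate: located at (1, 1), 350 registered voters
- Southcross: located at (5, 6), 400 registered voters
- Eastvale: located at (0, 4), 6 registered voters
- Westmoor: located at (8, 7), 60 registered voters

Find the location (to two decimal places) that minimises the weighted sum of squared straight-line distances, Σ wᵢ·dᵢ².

The minimiser of Σwᵢ‖p−pᵢ‖² is the weighted centroid p* = (Σwᵢpᵢ)/(Σwᵢ).
Σwᵢ = 816.
Σwᵢxᵢ = 350·1 + 400·5 + 6·0 + 60·8 = 2830.
Σwᵢyᵢ = 350·1 + 400·6 + 6·4 + 60·7 = 3194.
x* = 2830/816 = 3.47, y* = 3194/816 = 3.91.

(3.47, 3.91)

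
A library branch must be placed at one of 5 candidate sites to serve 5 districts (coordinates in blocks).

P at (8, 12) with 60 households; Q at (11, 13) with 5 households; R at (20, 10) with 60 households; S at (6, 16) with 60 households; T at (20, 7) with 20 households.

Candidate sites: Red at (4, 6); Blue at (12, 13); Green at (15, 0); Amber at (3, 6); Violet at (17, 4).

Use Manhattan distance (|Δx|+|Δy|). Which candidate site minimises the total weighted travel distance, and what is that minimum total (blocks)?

Total weighted distance at each candidate:
  Red (4, 6): total = 2930
  Blue (12, 13): total = 1785
  Green (15, 0): total = 3865
  Amber (3, 6): total = 3135
  Violet (17, 4): total = 3135
Minimum is at Blue with total 1785 blocks.

Blue, total 1785 blocks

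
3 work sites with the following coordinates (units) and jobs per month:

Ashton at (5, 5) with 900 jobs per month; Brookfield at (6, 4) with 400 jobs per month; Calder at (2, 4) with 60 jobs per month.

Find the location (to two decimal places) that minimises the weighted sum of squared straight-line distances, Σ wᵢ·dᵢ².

(5.16, 4.66)

The minimiser of Σwᵢ‖p−pᵢ‖² is the weighted centroid p* = (Σwᵢpᵢ)/(Σwᵢ).
Σwᵢ = 1360.
Σwᵢxᵢ = 900·5 + 400·6 + 60·2 = 7020.
Σwᵢyᵢ = 900·5 + 400·4 + 60·4 = 6340.
x* = 7020/1360 = 5.16, y* = 6340/1360 = 4.66.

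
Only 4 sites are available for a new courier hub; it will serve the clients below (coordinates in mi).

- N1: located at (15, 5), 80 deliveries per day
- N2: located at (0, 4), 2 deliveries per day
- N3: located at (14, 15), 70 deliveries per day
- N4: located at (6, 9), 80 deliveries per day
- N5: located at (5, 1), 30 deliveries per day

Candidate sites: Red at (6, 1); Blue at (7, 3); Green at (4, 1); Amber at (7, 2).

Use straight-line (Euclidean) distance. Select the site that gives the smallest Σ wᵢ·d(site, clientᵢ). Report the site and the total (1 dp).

Blue, total 2217.8 mi

Total weighted distance at each candidate:
  Red (6, 1): total = 2600.0
  Blue (7, 3): total = 2217.8
  Green (4, 1): total = 2840.4
  Amber (7, 2): total = 2364.4
Minimum is at Blue with total 2217.8 mi.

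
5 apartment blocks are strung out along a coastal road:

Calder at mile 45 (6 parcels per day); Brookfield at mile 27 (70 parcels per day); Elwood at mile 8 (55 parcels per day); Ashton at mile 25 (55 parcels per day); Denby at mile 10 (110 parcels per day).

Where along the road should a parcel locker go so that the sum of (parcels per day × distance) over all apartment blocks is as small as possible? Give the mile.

For a sum of weighted absolute distances on a line, the optimum is the weighted median (not the mean). Total weight W = 296; half-weight = 148.
Sort by position and accumulate weight:
  mile 8 (Elwood, w=55) → cum 55
  mile 10 (Denby, w=110) → cum 165  ≥ 148 → median here
  mile 25 (Ashton, w=55) → cum 220
  mile 27 (Brookfield, w=70) → cum 290
  mile 45 (Calder, w=6) → cum 296
Optimal location: mile 10.

x = 10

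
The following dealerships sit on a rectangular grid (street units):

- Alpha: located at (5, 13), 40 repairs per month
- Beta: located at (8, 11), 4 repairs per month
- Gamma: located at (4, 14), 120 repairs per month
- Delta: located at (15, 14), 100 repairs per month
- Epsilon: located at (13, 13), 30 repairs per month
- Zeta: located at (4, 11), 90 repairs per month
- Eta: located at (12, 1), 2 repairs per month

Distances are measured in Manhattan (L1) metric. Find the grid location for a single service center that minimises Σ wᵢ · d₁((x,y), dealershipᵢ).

(4, 14)

Manhattan distance separates: Σwᵢ(|x−xᵢ|+|y−yᵢ|) = Σwᵢ|x−xᵢ| + Σwᵢ|y−yᵢ|, so x and y are optimised independently as 1-D weighted medians.
Total weight W = 386; half = 193.
x-coordinate, sorted with cumulative weight:
  x=4 (Gamma, w=120) cum 120
  x=4 (Zeta, w=90) cum 210  ← median
  x=5 (Alpha, w=40) cum 250
  x=8 (Beta, w=4) cum 254
  x=12 (Eta, w=2) cum 256
  x=13 (Epsilon, w=30) cum 286
  x=15 (Delta, w=100) cum 386
⇒ x* = 4
y-coordinate, sorted with cumulative weight:
  y=1 (Eta, w=2) cum 2
  y=11 (Beta, w=4) cum 6
  y=11 (Zeta, w=90) cum 96
  y=13 (Alpha, w=40) cum 136
  y=13 (Epsilon, w=30) cum 166
  y=14 (Gamma, w=120) cum 286  ← median
  y=14 (Delta, w=100) cum 386
⇒ y* = 14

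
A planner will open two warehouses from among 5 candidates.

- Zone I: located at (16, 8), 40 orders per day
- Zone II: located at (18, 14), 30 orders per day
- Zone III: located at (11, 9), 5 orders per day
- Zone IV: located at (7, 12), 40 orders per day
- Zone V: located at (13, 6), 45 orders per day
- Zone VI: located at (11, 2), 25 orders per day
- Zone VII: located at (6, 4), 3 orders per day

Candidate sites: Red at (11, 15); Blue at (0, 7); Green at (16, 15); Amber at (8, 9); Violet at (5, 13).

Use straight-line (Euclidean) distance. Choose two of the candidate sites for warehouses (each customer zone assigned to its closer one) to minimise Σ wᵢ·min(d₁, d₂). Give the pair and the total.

Evaluate every pair (each demand assigned to the nearer of the two):
  {Green, Amber}: total = 957.5
  {Red, Amber}: total = 1145.1
  {Amber, Violet}: total = 1231.3
  {Green, Violet}: total = 1239.9
  {Blue, Amber}: total = 1268.3
  {Red, Green}: total = 1353.2
  {Red, Violet}: total = 1431.0
  {Blue, Green}: total = 1479.3
  {Red, Blue}: total = 1523.3
  {Blue, Violet}: total = 1800.5
Best pair: {Green, Amber} with total 957.5.

{Green, Amber}, total 957.5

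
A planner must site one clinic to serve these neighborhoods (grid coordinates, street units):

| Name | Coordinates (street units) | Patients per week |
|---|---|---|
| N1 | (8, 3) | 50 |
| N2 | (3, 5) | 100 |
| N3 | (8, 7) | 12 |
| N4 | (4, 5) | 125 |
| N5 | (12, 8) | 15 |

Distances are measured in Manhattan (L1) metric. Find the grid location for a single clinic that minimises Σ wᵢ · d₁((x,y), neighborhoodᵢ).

(4, 5)

Manhattan distance separates: Σwᵢ(|x−xᵢ|+|y−yᵢ|) = Σwᵢ|x−xᵢ| + Σwᵢ|y−yᵢ|, so x and y are optimised independently as 1-D weighted medians.
Total weight W = 302; half = 151.
x-coordinate, sorted with cumulative weight:
  x=3 (N2, w=100) cum 100
  x=4 (N4, w=125) cum 225  ← median
  x=8 (N1, w=50) cum 275
  x=8 (N3, w=12) cum 287
  x=12 (N5, w=15) cum 302
⇒ x* = 4
y-coordinate, sorted with cumulative weight:
  y=3 (N1, w=50) cum 50
  y=5 (N2, w=100) cum 150
  y=5 (N4, w=125) cum 275  ← median
  y=7 (N3, w=12) cum 287
  y=8 (N5, w=15) cum 302
⇒ y* = 5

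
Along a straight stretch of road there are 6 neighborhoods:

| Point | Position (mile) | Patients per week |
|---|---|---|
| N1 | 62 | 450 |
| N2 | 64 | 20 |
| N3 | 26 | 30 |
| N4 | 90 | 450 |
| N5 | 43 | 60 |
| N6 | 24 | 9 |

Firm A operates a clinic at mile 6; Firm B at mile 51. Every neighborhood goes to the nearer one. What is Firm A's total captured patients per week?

39

The indifferent point is the midpoint (6+51)/2 = 28.5; neighborhoods left of it (closer to Firm A at 6) go to Firm A, those right go to Firm B.
  N6 at 24 (w=9) → Firm A
  N3 at 26 (w=30) → Firm A
  N5 at 43 (w=60) → Firm B
  N1 at 62 (w=450) → Firm B
  N2 at 64 (w=20) → Firm B
  N4 at 90 (w=450) → Firm B
Firm A captures 39; Firm B captures 980.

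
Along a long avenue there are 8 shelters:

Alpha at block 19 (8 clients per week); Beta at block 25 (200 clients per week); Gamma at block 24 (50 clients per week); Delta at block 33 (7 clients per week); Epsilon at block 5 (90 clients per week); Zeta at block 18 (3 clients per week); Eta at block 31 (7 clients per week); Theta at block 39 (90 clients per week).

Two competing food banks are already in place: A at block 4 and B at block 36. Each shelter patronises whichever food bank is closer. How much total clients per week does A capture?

101

The indifferent point is the midpoint (4+36)/2 = 20; shelters left of it (closer to A at 4) go to A, those right go to B.
  Epsilon at 5 (w=90) → A
  Zeta at 18 (w=3) → A
  Alpha at 19 (w=8) → A
  Gamma at 24 (w=50) → B
  Beta at 25 (w=200) → B
  Eta at 31 (w=7) → B
  Delta at 33 (w=7) → B
  Theta at 39 (w=90) → B
A captures 101; B captures 354.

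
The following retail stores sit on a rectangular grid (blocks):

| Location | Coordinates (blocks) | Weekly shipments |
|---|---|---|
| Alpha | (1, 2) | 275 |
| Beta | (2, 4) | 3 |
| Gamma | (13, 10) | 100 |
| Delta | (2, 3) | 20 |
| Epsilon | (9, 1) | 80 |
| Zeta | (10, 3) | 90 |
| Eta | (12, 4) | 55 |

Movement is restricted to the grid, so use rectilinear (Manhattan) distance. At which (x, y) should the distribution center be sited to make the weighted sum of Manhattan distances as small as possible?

Manhattan distance separates: Σwᵢ(|x−xᵢ|+|y−yᵢ|) = Σwᵢ|x−xᵢ| + Σwᵢ|y−yᵢ|, so x and y are optimised independently as 1-D weighted medians.
Total weight W = 623; half = 311.5.
x-coordinate, sorted with cumulative weight:
  x=1 (Alpha, w=275) cum 275
  x=2 (Beta, w=3) cum 278
  x=2 (Delta, w=20) cum 298
  x=9 (Epsilon, w=80) cum 378  ← median
  x=10 (Zeta, w=90) cum 468
  x=12 (Eta, w=55) cum 523
  x=13 (Gamma, w=100) cum 623
⇒ x* = 9
y-coordinate, sorted with cumulative weight:
  y=1 (Epsilon, w=80) cum 80
  y=2 (Alpha, w=275) cum 355  ← median
  y=3 (Delta, w=20) cum 375
  y=3 (Zeta, w=90) cum 465
  y=4 (Beta, w=3) cum 468
  y=4 (Eta, w=55) cum 523
  y=10 (Gamma, w=100) cum 623
⇒ y* = 2

(9, 2)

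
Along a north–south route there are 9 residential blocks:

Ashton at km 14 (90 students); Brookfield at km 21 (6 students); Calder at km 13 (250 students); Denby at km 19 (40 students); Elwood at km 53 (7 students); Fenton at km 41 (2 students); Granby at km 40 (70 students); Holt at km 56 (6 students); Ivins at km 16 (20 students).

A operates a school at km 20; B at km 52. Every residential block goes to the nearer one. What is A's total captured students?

The indifferent point is the midpoint (20+52)/2 = 36; residential blocks left of it (closer to A at 20) go to A, those right go to B.
  Calder at 13 (w=250) → A
  Ashton at 14 (w=90) → A
  Ivins at 16 (w=20) → A
  Denby at 19 (w=40) → A
  Brookfield at 21 (w=6) → A
  Granby at 40 (w=70) → B
  Fenton at 41 (w=2) → B
  Elwood at 53 (w=7) → B
  Holt at 56 (w=6) → B
A captures 406; B captures 85.

406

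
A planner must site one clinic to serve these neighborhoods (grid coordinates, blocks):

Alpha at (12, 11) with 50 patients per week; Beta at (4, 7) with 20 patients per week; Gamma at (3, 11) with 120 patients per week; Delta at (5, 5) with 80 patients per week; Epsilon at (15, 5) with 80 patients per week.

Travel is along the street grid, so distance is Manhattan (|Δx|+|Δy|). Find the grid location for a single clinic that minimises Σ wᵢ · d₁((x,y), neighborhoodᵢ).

(5, 7)

Manhattan distance separates: Σwᵢ(|x−xᵢ|+|y−yᵢ|) = Σwᵢ|x−xᵢ| + Σwᵢ|y−yᵢ|, so x and y are optimised independently as 1-D weighted medians.
Total weight W = 350; half = 175.
x-coordinate, sorted with cumulative weight:
  x=3 (Gamma, w=120) cum 120
  x=4 (Beta, w=20) cum 140
  x=5 (Delta, w=80) cum 220  ← median
  x=12 (Alpha, w=50) cum 270
  x=15 (Epsilon, w=80) cum 350
⇒ x* = 5
y-coordinate, sorted with cumulative weight:
  y=5 (Delta, w=80) cum 80
  y=5 (Epsilon, w=80) cum 160
  y=7 (Beta, w=20) cum 180  ← median
  y=11 (Alpha, w=50) cum 230
  y=11 (Gamma, w=120) cum 350
⇒ y* = 7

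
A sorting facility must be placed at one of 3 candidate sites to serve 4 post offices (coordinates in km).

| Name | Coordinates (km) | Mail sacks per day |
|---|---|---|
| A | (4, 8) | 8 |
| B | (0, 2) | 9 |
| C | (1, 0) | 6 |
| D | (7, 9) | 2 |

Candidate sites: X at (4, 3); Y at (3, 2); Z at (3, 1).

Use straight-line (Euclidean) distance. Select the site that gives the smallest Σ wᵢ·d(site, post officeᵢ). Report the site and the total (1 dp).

Y, total 108.8 km

Total weighted distance at each candidate:
  X (4, 3): total = 116.0
  Y (3, 2): total = 108.8
  Z (3, 1): total = 116.3
Minimum is at Y with total 108.8 km.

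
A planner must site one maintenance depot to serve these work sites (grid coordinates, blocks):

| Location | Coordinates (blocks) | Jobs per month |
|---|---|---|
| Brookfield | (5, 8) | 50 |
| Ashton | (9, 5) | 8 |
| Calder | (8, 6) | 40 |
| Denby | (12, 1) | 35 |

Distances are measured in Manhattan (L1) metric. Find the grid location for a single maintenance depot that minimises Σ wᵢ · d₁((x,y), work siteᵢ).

Manhattan distance separates: Σwᵢ(|x−xᵢ|+|y−yᵢ|) = Σwᵢ|x−xᵢ| + Σwᵢ|y−yᵢ|, so x and y are optimised independently as 1-D weighted medians.
Total weight W = 133; half = 66.5.
x-coordinate, sorted with cumulative weight:
  x=5 (Brookfield, w=50) cum 50
  x=8 (Calder, w=40) cum 90  ← median
  x=9 (Ashton, w=8) cum 98
  x=12 (Denby, w=35) cum 133
⇒ x* = 8
y-coordinate, sorted with cumulative weight:
  y=1 (Denby, w=35) cum 35
  y=5 (Ashton, w=8) cum 43
  y=6 (Calder, w=40) cum 83  ← median
  y=8 (Brookfield, w=50) cum 133
⇒ y* = 6

(8, 6)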